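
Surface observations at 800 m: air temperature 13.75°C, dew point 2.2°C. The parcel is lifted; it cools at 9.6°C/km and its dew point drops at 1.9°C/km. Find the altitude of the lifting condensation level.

2300 m

T and T_d converge at 9.6 − 1.9 = 7.7°C per km
Height above start = (13.75 − 2.2) / 7.7 = 1.5 km
LCL altitude = 800 m + 1500 m = 2300 m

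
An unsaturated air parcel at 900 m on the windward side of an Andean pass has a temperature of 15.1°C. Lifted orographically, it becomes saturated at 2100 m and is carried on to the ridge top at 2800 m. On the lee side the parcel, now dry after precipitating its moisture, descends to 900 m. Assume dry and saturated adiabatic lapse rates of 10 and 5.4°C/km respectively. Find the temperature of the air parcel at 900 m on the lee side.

From 900 m to 2100 m (dry): cools by 10 × 1.2 = 12°C, giving 3.1°C.
From 2100 m to 2800 m (saturated): cools by 5.4 × 0.7 = 3.78°C, giving -0.68°C.
From 2800 m to 900 m (dry descent): warms by 10 × 1.9 = 19°C, giving 18.32°C.

18.32°C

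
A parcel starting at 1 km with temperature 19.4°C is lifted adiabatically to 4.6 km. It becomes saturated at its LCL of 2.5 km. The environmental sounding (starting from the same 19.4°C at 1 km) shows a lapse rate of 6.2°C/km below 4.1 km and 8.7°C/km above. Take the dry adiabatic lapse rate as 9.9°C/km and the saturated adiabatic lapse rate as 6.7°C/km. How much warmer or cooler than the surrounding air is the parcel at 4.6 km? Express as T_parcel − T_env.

-5.35°C (parcel cooler than environment)

Parcel:
  Dry to 2500 m: -9.9 × 1.5 km = -14.85°C, so T = 4.55°C.
  Saturated to 4600 m: -6.7 × 2.1 km = -14.07°C, so T = -9.52°C.
Environment:
  Environment, lower layer to 4100 m: -6.2 × 3.1 km = -19.22°C, so T = 0.18°C.
  Environment, upper layer to 4600 m: -8.7 × 0.5 km = -4.35°C, so T = -4.17°C.
T_parcel − T_env = -9.52 − (-4.17) = -5.35°C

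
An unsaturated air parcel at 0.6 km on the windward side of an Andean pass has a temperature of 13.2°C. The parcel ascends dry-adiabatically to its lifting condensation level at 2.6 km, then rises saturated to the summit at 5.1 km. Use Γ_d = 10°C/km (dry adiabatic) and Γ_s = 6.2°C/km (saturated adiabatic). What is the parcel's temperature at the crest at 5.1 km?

600–2600 m, dry: Δz = 2 km ⇒ ΔT = -20°C; T = -6.8°C
2600–5100 m, saturated: Δz = 2.5 km ⇒ ΔT = -15.5°C; T = -22.3°C

-22.3°C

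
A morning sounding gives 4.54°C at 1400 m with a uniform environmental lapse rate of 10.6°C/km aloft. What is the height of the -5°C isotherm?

2300 m

Height above start = (4.54 − (-5)) / 10.6 = 0.9 km
Altitude = 1400 m + 900 m = 2300 m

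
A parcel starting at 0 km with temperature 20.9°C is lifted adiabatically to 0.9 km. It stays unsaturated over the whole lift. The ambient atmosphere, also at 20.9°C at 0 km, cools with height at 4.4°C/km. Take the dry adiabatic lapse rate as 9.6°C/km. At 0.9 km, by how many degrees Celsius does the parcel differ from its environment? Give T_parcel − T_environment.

Parcel:
  From 0 m to 900 m (dry): cools by 9.6 × 0.9 = 8.64°C, giving 12.26°C.
Environment:
  From 0 m to 900 m (environment): cools by 4.4 × 0.9 = 3.96°C, giving 16.94°C.
T_parcel − T_env = 12.26 − 16.94 = -4.68°C

-4.68°C (parcel cooler than environment)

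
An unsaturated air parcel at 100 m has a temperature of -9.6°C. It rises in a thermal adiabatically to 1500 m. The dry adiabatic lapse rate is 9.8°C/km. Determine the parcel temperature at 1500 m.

-23.32°C

100 → 1500 m (dry adiabatic, 9.8°C/km): ΔT = -9.8 × 1.4 = -13.72°C → T = -23.32°C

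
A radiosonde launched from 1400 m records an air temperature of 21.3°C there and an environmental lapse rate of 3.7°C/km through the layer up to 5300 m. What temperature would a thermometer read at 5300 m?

1400 → 5300 m (environmental, 3.7°C/km): ΔT = -3.7 × 3.9 = -14.43°C → T = 6.87°C

6.87°C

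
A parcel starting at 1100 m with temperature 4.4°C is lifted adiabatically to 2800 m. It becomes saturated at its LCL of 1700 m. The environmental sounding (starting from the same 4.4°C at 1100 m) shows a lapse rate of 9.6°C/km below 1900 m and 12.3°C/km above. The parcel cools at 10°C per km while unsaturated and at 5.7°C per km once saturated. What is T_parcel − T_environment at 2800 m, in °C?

+6.48°C (parcel warmer than environment)

Parcel:
  Dry to 1700 m: -10 × 0.6 km = -6°C, so T = -1.6°C.
  Saturated to 2800 m: -5.7 × 1.1 km = -6.27°C, so T = -7.87°C.
Environment:
  Environment, lower layer to 1900 m: -9.6 × 0.8 km = -7.68°C, so T = -3.28°C.
  Environment, upper layer to 2800 m: -12.3 × 0.9 km = -11.07°C, so T = -14.35°C.
T_parcel − T_env = -7.87 − (-14.35) = +6.48°C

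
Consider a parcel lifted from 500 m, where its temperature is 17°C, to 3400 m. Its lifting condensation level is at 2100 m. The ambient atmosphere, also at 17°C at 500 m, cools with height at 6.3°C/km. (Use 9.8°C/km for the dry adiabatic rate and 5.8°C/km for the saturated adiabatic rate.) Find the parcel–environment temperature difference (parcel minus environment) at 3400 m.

Parcel:
  Dry to 2100 m: -9.8 × 1.6 km = -15.68°C, so T = 1.32°C.
  Saturated to 3400 m: -5.8 × 1.3 km = -7.54°C, so T = -6.22°C.
Environment:
  Environment to 3400 m: -6.3 × 2.9 km = -18.27°C, so T = -1.27°C.
T_parcel − T_env = -6.22 − (-1.27) = -4.95°C

-4.95°C (parcel cooler than environment)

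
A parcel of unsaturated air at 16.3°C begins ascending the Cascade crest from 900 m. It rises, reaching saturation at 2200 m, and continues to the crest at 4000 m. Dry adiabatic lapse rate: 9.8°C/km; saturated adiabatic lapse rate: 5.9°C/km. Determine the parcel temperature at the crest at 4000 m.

-7.06°C

900 → 2200 m (dry, 9.8°C/km): ΔT = -9.8 × 1.3 = -12.74°C → T = 3.56°C
2200 → 4000 m (saturated, 5.9°C/km): ΔT = -5.9 × 1.8 = -10.62°C → T = -7.06°C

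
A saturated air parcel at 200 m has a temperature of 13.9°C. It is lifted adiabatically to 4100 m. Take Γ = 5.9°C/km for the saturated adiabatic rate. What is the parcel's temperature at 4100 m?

-9.11°C

200 → 4100 m (saturated adiabatic, 5.9°C/km): ΔT = -5.9 × 3.9 = -23.01°C → T = -9.11°C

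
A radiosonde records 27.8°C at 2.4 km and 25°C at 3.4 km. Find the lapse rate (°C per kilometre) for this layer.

2.8°C/km

Γ = −ΔT/Δz = (27.8 − 25) / (3400 − 2400) m
  = 2.8°C / 1 km = 2.8°C/km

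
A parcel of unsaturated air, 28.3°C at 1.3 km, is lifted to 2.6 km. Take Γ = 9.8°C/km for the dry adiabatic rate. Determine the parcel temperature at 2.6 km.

From 1300 m to 2600 m (dry adiabatic): cools by 9.8 × 1.3 = 12.74°C, giving 15.56°C.

15.56°C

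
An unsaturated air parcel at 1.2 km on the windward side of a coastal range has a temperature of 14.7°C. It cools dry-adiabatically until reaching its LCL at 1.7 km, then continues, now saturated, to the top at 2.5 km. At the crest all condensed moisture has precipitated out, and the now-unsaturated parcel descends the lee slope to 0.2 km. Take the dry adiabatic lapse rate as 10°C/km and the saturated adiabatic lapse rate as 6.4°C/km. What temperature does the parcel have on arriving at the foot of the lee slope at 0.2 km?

1200–1700 m, dry: Δz = 0.5 km ⇒ ΔT = -5°C; T = 9.7°C
1700–2500 m, saturated: Δz = 0.8 km ⇒ ΔT = -5.12°C; T = 4.58°C
2500–200 m, dry descent: Δz = 2.3 km ⇒ ΔT = +23°C; T = 27.58°C

27.58°C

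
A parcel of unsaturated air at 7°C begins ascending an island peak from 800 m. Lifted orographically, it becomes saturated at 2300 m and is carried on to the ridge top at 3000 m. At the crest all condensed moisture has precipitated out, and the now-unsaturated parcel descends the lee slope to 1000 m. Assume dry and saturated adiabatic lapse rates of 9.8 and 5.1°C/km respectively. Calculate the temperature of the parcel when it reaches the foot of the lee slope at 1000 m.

8.33°C

800–2300 m, dry: Δz = 1.5 km ⇒ ΔT = -14.7°C; T = -7.7°C
2300–3000 m, saturated: Δz = 0.7 km ⇒ ΔT = -3.57°C; T = -11.27°C
3000–1000 m, dry descent: Δz = 2 km ⇒ ΔT = +19.6°C; T = 8.33°C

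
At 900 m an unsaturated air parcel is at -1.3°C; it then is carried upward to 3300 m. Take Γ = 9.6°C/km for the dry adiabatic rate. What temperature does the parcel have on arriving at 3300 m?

-24.34°C

900–3300 m, dry adiabatic: Δz = 2.4 km ⇒ ΔT = -23.04°C; T = -24.34°C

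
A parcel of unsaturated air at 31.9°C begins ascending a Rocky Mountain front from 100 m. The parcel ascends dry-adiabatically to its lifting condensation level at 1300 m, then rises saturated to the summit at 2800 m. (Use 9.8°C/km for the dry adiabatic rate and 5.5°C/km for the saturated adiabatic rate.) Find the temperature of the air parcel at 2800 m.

From 100 m to 1300 m (dry): cools by 9.8 × 1.2 = 11.76°C, giving 20.14°C.
From 1300 m to 2800 m (saturated): cools by 5.5 × 1.5 = 8.25°C, giving 11.89°C.

11.89°C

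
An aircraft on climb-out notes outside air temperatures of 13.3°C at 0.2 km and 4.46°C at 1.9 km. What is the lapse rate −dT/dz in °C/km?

Γ = −ΔT/Δz = (13.3 − 4.46) / (1900 − 200) m
  = 8.84°C / 1.7 km = 5.2°C/km

5.2°C/km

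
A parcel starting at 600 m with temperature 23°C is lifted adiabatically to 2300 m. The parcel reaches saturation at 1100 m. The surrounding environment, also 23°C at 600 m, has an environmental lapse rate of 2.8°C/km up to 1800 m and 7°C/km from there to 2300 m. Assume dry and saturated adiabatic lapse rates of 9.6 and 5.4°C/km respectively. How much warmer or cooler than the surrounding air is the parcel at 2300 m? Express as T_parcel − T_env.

-4.42°C (parcel cooler than environment)

Parcel:
  From 600 m to 1100 m (dry): cools by 9.6 × 0.5 = 4.8°C, giving 18.2°C.
  From 1100 m to 2300 m (saturated): cools by 5.4 × 1.2 = 6.48°C, giving 11.72°C.
Environment:
  From 600 m to 1800 m (environment, lower layer): cools by 2.8 × 1.2 = 3.36°C, giving 19.64°C.
  From 1800 m to 2300 m (environment, upper layer): cools by 7 × 0.5 = 3.5°C, giving 16.14°C.
T_parcel − T_env = 11.72 − 16.14 = -4.42°C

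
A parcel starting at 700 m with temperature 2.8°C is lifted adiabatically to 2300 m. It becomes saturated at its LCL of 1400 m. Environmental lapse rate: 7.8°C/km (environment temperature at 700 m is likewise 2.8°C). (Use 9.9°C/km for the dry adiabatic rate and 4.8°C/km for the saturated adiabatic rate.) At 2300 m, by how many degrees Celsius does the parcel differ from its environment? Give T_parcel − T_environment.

+1.23°C (parcel warmer than environment)

Parcel:
  700–1400 m, dry: Δz = 0.7 km ⇒ ΔT = -6.93°C; T = -4.13°C
  1400–2300 m, saturated: Δz = 0.9 km ⇒ ΔT = -4.32°C; T = -8.45°C
Environment:
  700–2300 m, environment: Δz = 1.6 km ⇒ ΔT = -12.48°C; T = -9.68°C
T_parcel − T_env = -8.45 − (-9.68) = +1.23°C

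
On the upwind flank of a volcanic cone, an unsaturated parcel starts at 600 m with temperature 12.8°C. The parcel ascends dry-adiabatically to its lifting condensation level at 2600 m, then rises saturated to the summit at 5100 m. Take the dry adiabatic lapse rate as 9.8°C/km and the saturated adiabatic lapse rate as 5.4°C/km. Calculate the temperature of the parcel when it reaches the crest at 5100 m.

-20.3°C

600 → 2600 m (dry, 9.8°C/km): ΔT = -9.8 × 2 = -19.6°C → T = -6.8°C
2600 → 5100 m (saturated, 5.4°C/km): ΔT = -5.4 × 2.5 = -13.5°C → T = -20.3°C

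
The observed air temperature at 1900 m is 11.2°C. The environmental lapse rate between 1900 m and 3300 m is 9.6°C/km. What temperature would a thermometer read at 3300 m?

-2.24°C

1900–3300 m, environmental: Δz = 1.4 km ⇒ ΔT = -13.44°C; T = -2.24°C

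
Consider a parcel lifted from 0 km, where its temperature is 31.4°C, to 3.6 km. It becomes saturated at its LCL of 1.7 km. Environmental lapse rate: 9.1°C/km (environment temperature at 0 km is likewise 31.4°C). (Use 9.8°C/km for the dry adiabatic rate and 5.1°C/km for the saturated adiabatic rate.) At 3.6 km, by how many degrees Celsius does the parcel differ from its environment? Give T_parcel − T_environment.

Parcel:
  Dry to 1700 m: -9.8 × 1.7 km = -16.66°C, so T = 14.74°C.
  Saturated to 3600 m: -5.1 × 1.9 km = -9.69°C, so T = 5.05°C.
Environment:
  Environment to 3600 m: -9.1 × 3.6 km = -32.76°C, so T = -1.36°C.
T_parcel − T_env = 5.05 − (-1.36) = +6.41°C

+6.41°C (parcel warmer than environment)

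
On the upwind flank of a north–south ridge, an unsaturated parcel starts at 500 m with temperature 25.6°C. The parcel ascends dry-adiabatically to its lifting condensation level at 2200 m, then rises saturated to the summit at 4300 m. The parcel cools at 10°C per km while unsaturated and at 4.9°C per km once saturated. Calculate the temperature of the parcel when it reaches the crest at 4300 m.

Dry to 2200 m: -10 × 1.7 km = -17°C, so T = 8.6°C.
Saturated to 4300 m: -4.9 × 2.1 km = -10.29°C, so T = -1.69°C.

-1.69°C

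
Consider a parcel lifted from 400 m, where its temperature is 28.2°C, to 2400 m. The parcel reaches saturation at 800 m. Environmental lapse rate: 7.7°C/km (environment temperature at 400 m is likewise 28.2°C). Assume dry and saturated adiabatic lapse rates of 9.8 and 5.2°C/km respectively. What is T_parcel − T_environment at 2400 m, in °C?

+3.16°C (parcel warmer than environment)

Parcel:
  400–800 m, dry: Δz = 0.4 km ⇒ ΔT = -3.92°C; T = 24.28°C
  800–2400 m, saturated: Δz = 1.6 km ⇒ ΔT = -8.32°C; T = 15.96°C
Environment:
  400–2400 m, environment: Δz = 2 km ⇒ ΔT = -15.4°C; T = 12.8°C
T_parcel − T_env = 15.96 − 12.8 = +3.16°C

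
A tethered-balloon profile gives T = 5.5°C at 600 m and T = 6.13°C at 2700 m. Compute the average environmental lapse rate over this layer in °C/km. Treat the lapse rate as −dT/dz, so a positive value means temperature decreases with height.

-0.3°C/km

Γ = −ΔT/Δz = (5.5 − 6.13) / (2700 − 600) m
  = -0.63°C / 2.1 km = -0.3°C/km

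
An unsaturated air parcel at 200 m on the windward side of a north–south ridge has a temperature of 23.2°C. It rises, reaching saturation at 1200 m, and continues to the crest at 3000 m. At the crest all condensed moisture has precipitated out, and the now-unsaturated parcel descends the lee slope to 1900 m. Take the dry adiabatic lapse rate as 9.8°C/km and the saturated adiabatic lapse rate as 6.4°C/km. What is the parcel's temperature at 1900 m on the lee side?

From 200 m to 1200 m (dry): cools by 9.8 × 1 = 9.8°C, giving 13.4°C.
From 1200 m to 3000 m (saturated): cools by 6.4 × 1.8 = 11.52°C, giving 1.88°C.
From 3000 m to 1900 m (dry descent): warms by 9.8 × 1.1 = 10.78°C, giving 12.66°C.

12.66°C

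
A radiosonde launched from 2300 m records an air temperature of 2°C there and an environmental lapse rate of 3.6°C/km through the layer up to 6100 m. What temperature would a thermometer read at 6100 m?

Environmental to 6100 m: -3.6 × 3.8 km = -13.68°C, so T = -11.68°C.

-11.68°C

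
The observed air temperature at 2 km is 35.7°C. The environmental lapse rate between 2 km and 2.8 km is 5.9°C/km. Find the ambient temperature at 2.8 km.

Environmental to 2800 m: -5.9 × 0.8 km = -4.72°C, so T = 30.98°C.

30.98°C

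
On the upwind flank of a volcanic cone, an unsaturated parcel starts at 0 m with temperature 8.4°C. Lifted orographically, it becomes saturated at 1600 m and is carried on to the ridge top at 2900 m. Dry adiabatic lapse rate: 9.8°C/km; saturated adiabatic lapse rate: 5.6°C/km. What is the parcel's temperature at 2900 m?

0–1600 m, dry: Δz = 1.6 km ⇒ ΔT = -15.68°C; T = -7.28°C
1600–2900 m, saturated: Δz = 1.3 km ⇒ ΔT = -7.28°C; T = -14.56°C

-14.56°C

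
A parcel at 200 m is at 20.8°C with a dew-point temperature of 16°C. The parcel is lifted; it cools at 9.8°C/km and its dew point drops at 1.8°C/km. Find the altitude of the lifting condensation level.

T and T_d converge at 9.8 − 1.8 = 8°C per km
Height above start = (20.8 − 16) / 8 = 0.6 km
LCL altitude = 200 m + 600 m = 800 m

800 m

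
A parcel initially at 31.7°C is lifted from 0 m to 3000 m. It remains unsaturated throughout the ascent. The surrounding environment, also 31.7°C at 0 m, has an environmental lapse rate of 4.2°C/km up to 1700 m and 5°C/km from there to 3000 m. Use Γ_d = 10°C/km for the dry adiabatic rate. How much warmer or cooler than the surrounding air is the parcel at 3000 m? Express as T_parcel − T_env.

-16.36°C (parcel cooler than environment)

Parcel:
  Dry to 3000 m: -10 × 3 km = -30°C, so T = 1.7°C.
Environment:
  Environment, lower layer to 1700 m: -4.2 × 1.7 km = -7.14°C, so T = 24.56°C.
  Environment, upper layer to 3000 m: -5 × 1.3 km = -6.5°C, so T = 18.06°C.
T_parcel − T_env = 1.7 − 18.06 = -16.36°C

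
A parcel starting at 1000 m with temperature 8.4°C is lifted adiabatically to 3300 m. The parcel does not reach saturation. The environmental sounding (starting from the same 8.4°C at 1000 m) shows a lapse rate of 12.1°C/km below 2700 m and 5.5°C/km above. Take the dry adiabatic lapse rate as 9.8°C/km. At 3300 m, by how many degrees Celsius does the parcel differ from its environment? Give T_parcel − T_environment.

+1.33°C (parcel warmer than environment)

Parcel:
  Dry to 3300 m: -9.8 × 2.3 km = -22.54°C, so T = -14.14°C.
Environment:
  Environment, lower layer to 2700 m: -12.1 × 1.7 km = -20.57°C, so T = -12.17°C.
  Environment, upper layer to 3300 m: -5.5 × 0.6 km = -3.3°C, so T = -15.47°C.
T_parcel − T_env = -14.14 − (-15.47) = +1.33°C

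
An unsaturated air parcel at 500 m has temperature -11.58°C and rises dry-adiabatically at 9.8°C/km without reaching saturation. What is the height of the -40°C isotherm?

Height above start = (-11.58 − (-40)) / 9.8 = 2.9 km
Altitude = 500 m + 2900 m = 3400 m

3400 m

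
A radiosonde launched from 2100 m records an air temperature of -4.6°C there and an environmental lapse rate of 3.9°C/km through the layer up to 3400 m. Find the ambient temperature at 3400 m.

2100–3400 m, environmental: Δz = 1.3 km ⇒ ΔT = -5.07°C; T = -9.67°C

-9.67°C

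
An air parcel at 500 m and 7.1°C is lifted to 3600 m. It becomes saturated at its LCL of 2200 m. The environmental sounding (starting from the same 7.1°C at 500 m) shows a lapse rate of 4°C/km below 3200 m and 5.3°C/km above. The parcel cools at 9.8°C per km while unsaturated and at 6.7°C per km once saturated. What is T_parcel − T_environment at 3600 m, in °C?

-13.12°C (parcel cooler than environment)

Parcel:
  Dry to 2200 m: -9.8 × 1.7 km = -16.66°C, so T = -9.56°C.
  Saturated to 3600 m: -6.7 × 1.4 km = -9.38°C, so T = -18.94°C.
Environment:
  Environment, lower layer to 3200 m: -4 × 2.7 km = -10.8°C, so T = -3.7°C.
  Environment, upper layer to 3600 m: -5.3 × 0.4 km = -2.12°C, so T = -5.82°C.
T_parcel − T_env = -18.94 − (-5.82) = -13.12°C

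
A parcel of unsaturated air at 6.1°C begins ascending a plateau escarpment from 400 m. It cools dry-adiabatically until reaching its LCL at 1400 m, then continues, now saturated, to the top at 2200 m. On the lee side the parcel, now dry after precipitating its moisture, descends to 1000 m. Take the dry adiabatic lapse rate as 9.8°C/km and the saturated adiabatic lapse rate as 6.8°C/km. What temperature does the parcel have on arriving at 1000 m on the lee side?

2.62°C

400 → 1400 m (dry, 9.8°C/km): ΔT = -9.8 × 1 = -9.8°C → T = -3.7°C
1400 → 2200 m (saturated, 6.8°C/km): ΔT = -6.8 × 0.8 = -5.44°C → T = -9.14°C
2200 → 1000 m (dry descent, 9.8°C/km): ΔT = +9.8 × 1.2 = +11.76°C → T = 2.62°C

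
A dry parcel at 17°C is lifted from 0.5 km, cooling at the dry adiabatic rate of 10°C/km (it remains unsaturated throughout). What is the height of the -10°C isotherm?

3.2 km

Height above start = (17 − (-10)) / 10 = 2.7 km
Altitude = 500 m + 2700 m = 3200 m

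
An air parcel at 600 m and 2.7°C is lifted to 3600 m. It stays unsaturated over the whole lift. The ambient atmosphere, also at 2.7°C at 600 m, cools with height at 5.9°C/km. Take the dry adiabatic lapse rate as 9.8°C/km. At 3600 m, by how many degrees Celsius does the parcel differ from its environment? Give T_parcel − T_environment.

-11.7°C (parcel cooler than environment)

Parcel:
  From 600 m to 3600 m (dry): cools by 9.8 × 3 = 29.4°C, giving -26.7°C.
Environment:
  From 600 m to 3600 m (environment): cools by 5.9 × 3 = 17.7°C, giving -15°C.
T_parcel − T_env = -26.7 − (-15) = -11.7°C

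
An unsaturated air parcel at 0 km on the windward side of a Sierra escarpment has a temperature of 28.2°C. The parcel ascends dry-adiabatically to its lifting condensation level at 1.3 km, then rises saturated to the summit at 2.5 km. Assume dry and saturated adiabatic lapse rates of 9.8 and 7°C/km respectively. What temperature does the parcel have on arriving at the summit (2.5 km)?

7.06°C

0–1300 m, dry: Δz = 1.3 km ⇒ ΔT = -12.74°C; T = 15.46°C
1300–2500 m, saturated: Δz = 1.2 km ⇒ ΔT = -8.4°C; T = 7.06°C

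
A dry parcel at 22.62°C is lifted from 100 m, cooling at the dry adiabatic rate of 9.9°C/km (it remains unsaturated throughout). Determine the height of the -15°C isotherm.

3900 m

Height above start = (22.62 − (-15)) / 9.9 = 3.8 km
Altitude = 100 m + 3800 m = 3900 m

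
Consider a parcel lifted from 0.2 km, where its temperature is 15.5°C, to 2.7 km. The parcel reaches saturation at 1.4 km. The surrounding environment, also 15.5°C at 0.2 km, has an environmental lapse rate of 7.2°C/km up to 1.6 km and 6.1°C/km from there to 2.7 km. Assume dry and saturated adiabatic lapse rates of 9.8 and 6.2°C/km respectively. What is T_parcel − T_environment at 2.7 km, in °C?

Parcel:
  200–1400 m, dry: Δz = 1.2 km ⇒ ΔT = -11.76°C; T = 3.74°C
  1400–2700 m, saturated: Δz = 1.3 km ⇒ ΔT = -8.06°C; T = -4.32°C
Environment:
  200–1600 m, environment, lower layer: Δz = 1.4 km ⇒ ΔT = -10.08°C; T = 5.42°C
  1600–2700 m, environment, upper layer: Δz = 1.1 km ⇒ ΔT = -6.71°C; T = -1.29°C
T_parcel − T_env = -4.32 − (-1.29) = -3.03°C

-3.03°C (parcel cooler than environment)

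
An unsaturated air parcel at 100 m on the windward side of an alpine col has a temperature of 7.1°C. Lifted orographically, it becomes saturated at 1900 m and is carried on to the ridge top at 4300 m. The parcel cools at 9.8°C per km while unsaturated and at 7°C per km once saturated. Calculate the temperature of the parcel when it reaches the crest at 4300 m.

-27.34°C

From 100 m to 1900 m (dry): cools by 9.8 × 1.8 = 17.64°C, giving -10.54°C.
From 1900 m to 4300 m (saturated): cools by 7 × 2.4 = 16.8°C, giving -27.34°C.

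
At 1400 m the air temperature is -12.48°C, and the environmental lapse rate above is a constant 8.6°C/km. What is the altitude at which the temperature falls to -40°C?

Height above start = (-12.48 − (-40)) / 8.6 = 3.2 km
Altitude = 1400 m + 3200 m = 4600 m

4600 m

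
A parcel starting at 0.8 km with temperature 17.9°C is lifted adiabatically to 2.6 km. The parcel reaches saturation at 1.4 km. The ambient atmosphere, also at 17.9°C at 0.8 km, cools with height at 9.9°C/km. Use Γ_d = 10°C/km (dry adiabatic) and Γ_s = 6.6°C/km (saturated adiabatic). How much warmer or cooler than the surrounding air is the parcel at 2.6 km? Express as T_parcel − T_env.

+3.9°C (parcel warmer than environment)

Parcel:
  Dry to 1400 m: -10 × 0.6 km = -6°C, so T = 11.9°C.
  Saturated to 2600 m: -6.6 × 1.2 km = -7.92°C, so T = 3.98°C.
Environment:
  Environment to 2600 m: -9.9 × 1.8 km = -17.82°C, so T = 0.08°C.
T_parcel − T_env = 3.98 − 0.08 = +3.9°C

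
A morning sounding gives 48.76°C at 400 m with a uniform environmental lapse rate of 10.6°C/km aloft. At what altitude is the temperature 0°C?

Height above start = (48.76 − 0) / 10.6 = 4.6 km
Altitude = 400 m + 4600 m = 5000 m

5000 m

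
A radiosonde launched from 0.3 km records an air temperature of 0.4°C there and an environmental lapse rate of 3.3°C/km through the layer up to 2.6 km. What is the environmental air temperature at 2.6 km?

Environmental to 2600 m: -3.3 × 2.3 km = -7.59°C, so T = -7.19°C.

-7.19°C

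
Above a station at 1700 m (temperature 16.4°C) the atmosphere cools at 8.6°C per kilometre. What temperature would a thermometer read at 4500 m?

-7.68°C

Environmental to 4500 m: -8.6 × 2.8 km = -24.08°C, so T = -7.68°C.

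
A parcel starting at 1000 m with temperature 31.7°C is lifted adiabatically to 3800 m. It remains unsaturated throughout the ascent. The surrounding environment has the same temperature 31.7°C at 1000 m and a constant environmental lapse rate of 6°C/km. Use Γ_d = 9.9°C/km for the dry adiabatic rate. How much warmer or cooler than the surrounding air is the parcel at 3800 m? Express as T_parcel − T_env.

Parcel:
  1000–3800 m, dry: Δz = 2.8 km ⇒ ΔT = -27.72°C; T = 3.98°C
Environment:
  1000–3800 m, environment: Δz = 2.8 km ⇒ ΔT = -16.8°C; T = 14.9°C
T_parcel − T_env = 3.98 − 14.9 = -10.92°C

-10.92°C (parcel cooler than environment)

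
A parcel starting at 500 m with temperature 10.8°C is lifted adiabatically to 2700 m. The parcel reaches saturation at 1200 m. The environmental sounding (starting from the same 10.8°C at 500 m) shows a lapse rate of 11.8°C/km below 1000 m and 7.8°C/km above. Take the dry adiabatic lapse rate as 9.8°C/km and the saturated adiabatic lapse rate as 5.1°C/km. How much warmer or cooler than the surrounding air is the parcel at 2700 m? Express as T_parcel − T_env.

+4.65°C (parcel warmer than environment)

Parcel:
  500 → 1200 m (dry, 9.8°C/km): ΔT = -9.8 × 0.7 = -6.86°C → T = 3.94°C
  1200 → 2700 m (saturated, 5.1°C/km): ΔT = -5.1 × 1.5 = -7.65°C → T = -3.71°C
Environment:
  500 → 1000 m (environment, lower layer, 11.8°C/km): ΔT = -11.8 × 0.5 = -5.9°C → T = 4.9°C
  1000 → 2700 m (environment, upper layer, 7.8°C/km): ΔT = -7.8 × 1.7 = -13.26°C → T = -8.36°C
T_parcel − T_env = -3.71 − (-8.36) = +4.65°C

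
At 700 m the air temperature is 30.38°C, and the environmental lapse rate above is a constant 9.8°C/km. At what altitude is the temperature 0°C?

3800 m

Height above start = (30.38 − 0) / 9.8 = 3.1 km
Altitude = 700 m + 3100 m = 3800 m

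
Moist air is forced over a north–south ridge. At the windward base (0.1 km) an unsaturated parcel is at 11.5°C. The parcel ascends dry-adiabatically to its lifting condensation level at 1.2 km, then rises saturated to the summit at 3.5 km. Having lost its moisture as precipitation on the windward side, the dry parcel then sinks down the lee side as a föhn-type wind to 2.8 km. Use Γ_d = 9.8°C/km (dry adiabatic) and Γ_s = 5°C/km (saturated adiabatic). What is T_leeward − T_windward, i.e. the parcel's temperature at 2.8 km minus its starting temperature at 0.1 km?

-15.42°C

100 → 1200 m (dry, 9.8°C/km): ΔT = -9.8 × 1.1 = -10.78°C → T = 0.72°C
1200 → 3500 m (saturated, 5°C/km): ΔT = -5 × 2.3 = -11.5°C → T = -10.78°C
3500 → 2800 m (dry descent, 9.8°C/km): ΔT = +9.8 × 0.7 = +6.86°C → T = -3.92°C
Net change vs windward start: -3.92 − 11.5 = -15.42°C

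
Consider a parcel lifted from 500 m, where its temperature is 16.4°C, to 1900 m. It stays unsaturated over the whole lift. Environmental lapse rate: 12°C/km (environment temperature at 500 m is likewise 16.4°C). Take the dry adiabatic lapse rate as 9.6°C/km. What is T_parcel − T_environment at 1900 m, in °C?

Parcel:
  500 → 1900 m (dry, 9.6°C/km): ΔT = -9.6 × 1.4 = -13.44°C → T = 2.96°C
Environment:
  500 → 1900 m (environment, 12°C/km): ΔT = -12 × 1.4 = -16.8°C → T = -0.4°C
T_parcel − T_env = 2.96 − (-0.4) = +3.36°C

+3.36°C (parcel warmer than environment)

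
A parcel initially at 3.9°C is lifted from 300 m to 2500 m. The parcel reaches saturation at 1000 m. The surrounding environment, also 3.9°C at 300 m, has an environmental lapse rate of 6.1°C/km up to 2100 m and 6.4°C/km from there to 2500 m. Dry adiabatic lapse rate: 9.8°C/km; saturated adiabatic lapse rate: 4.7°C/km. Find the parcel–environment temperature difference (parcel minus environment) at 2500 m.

-0.37°C (parcel cooler than environment)

Parcel:
  300–1000 m, dry: Δz = 0.7 km ⇒ ΔT = -6.86°C; T = -2.96°C
  1000–2500 m, saturated: Δz = 1.5 km ⇒ ΔT = -7.05°C; T = -10.01°C
Environment:
  300–2100 m, environment, lower layer: Δz = 1.8 km ⇒ ΔT = -10.98°C; T = -7.08°C
  2100–2500 m, environment, upper layer: Δz = 0.4 km ⇒ ΔT = -2.56°C; T = -9.64°C
T_parcel − T_env = -10.01 − (-9.64) = -0.37°C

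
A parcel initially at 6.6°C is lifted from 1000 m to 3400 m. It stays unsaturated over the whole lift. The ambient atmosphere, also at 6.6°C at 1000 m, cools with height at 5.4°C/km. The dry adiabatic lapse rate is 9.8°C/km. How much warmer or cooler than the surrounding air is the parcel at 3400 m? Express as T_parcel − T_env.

-10.56°C (parcel cooler than environment)

Parcel:
  From 1000 m to 3400 m (dry): cools by 9.8 × 2.4 = 23.52°C, giving -16.92°C.
Environment:
  From 1000 m to 3400 m (environment): cools by 5.4 × 2.4 = 12.96°C, giving -6.36°C.
T_parcel − T_env = -16.92 − (-6.36) = -10.56°C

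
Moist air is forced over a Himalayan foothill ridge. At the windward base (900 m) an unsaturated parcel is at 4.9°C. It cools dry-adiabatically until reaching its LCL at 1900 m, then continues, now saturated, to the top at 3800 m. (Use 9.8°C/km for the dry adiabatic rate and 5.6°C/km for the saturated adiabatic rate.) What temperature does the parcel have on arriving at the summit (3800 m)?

900–1900 m, dry: Δz = 1 km ⇒ ΔT = -9.8°C; T = -4.9°C
1900–3800 m, saturated: Δz = 1.9 km ⇒ ΔT = -10.64°C; T = -15.54°C

-15.54°C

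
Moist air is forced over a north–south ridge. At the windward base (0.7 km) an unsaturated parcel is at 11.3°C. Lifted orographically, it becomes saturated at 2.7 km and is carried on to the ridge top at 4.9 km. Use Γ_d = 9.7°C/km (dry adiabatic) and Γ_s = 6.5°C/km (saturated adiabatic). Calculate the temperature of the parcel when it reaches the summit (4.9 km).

From 700 m to 2700 m (dry): cools by 9.7 × 2 = 19.4°C, giving -8.1°C.
From 2700 m to 4900 m (saturated): cools by 6.5 × 2.2 = 14.3°C, giving -22.4°C.

-22.4°C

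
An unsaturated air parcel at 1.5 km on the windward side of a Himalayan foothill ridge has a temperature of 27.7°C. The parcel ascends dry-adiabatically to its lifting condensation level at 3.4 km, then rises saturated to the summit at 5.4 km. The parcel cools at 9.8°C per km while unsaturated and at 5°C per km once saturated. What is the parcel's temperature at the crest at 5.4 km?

-0.92°C

1500 → 3400 m (dry, 9.8°C/km): ΔT = -9.8 × 1.9 = -18.62°C → T = 9.08°C
3400 → 5400 m (saturated, 5°C/km): ΔT = -5 × 2 = -10°C → T = -0.92°C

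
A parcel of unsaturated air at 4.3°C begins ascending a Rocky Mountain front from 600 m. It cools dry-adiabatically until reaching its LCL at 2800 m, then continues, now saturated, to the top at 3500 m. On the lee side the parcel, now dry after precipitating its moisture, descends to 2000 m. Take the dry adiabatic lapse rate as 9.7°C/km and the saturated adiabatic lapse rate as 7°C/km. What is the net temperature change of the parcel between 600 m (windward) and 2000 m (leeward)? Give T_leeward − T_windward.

600–2800 m, dry: Δz = 2.2 km ⇒ ΔT = -21.34°C; T = -17.04°C
2800–3500 m, saturated: Δz = 0.7 km ⇒ ΔT = -4.9°C; T = -21.94°C
3500–2000 m, dry descent: Δz = 1.5 km ⇒ ΔT = +14.55°C; T = -7.39°C
Net change vs windward start: -7.39 − 4.3 = -11.69°C

-11.69°C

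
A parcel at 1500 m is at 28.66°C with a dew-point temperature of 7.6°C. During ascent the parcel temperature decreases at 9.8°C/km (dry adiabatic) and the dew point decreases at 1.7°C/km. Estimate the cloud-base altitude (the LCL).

T and T_d converge at 9.8 − 1.7 = 8.1°C per km
Height above start = (28.66 − 7.6) / 8.1 = 2.6 km
LCL altitude = 1500 m + 2600 m = 4100 m

4100 m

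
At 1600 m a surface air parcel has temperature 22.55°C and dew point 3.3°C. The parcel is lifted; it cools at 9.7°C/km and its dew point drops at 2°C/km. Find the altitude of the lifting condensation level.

T and T_d converge at 9.7 − 2 = 7.7°C per km
Height above start = (22.55 − 3.3) / 7.7 = 2.5 km
LCL altitude = 1600 m + 2500 m = 4100 m

4100 m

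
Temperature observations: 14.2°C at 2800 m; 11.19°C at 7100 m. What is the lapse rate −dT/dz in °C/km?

0.7°C/km

Γ = −ΔT/Δz = (14.2 − 11.19) / (7100 − 2800) m
  = 3.01°C / 4.3 km = 0.7°C/km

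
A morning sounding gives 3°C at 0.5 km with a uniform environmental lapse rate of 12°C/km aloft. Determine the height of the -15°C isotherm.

Height above start = (3 − (-15)) / 12 = 1.5 km
Altitude = 500 m + 1500 m = 2000 m

2 km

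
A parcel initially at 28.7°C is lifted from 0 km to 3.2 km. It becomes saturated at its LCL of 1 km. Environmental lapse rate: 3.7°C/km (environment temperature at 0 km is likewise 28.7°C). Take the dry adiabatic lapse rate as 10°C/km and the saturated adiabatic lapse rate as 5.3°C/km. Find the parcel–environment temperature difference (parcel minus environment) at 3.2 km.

Parcel:
  0–1000 m, dry: Δz = 1 km ⇒ ΔT = -10°C; T = 18.7°C
  1000–3200 m, saturated: Δz = 2.2 km ⇒ ΔT = -11.66°C; T = 7.04°C
Environment:
  0–3200 m, environment: Δz = 3.2 km ⇒ ΔT = -11.84°C; T = 16.86°C
T_parcel − T_env = 7.04 − 16.86 = -9.82°C

-9.82°C (parcel cooler than environment)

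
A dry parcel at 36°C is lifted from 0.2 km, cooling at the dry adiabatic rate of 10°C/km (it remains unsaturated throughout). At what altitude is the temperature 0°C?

Height above start = (36 − 0) / 10 = 3.6 km
Altitude = 200 m + 3600 m = 3800 m

3.8 km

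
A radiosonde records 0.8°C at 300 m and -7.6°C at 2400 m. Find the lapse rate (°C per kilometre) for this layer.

Γ = −ΔT/Δz = (0.8 − (-7.6)) / (2400 − 300) m
  = 8.4°C / 2.1 km = 4°C/km

4°C/km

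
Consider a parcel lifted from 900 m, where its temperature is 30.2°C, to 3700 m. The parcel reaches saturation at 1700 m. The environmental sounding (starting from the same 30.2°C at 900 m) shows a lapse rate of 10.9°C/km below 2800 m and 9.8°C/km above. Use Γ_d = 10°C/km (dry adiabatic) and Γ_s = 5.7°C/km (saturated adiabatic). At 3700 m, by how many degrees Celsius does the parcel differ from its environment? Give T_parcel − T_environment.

Parcel:
  900–1700 m, dry: Δz = 0.8 km ⇒ ΔT = -8°C; T = 22.2°C
  1700–3700 m, saturated: Δz = 2 km ⇒ ΔT = -11.4°C; T = 10.8°C
Environment:
  900–2800 m, environment, lower layer: Δz = 1.9 km ⇒ ΔT = -20.71°C; T = 9.49°C
  2800–3700 m, environment, upper layer: Δz = 0.9 km ⇒ ΔT = -8.82°C; T = 0.67°C
T_parcel − T_env = 10.8 − 0.67 = +10.13°C

+10.13°C (parcel warmer than environment)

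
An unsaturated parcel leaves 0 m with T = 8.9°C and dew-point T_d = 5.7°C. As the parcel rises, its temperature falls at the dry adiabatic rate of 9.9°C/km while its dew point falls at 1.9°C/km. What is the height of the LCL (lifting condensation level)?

400 m

T and T_d converge at 9.9 − 1.9 = 8°C per km
Height above start = (8.9 − 5.7) / 8 = 0.4 km
LCL altitude = 0 m + 400 m = 400 m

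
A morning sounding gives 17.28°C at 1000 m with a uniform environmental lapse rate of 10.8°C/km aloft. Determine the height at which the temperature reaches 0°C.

Height above start = (17.28 − 0) / 10.8 = 1.6 km
Altitude = 1000 m + 1600 m = 2600 m

2600 m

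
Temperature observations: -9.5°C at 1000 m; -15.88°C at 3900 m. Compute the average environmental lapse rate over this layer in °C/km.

2.2°C/km

Γ = −ΔT/Δz = (-9.5 − (-15.88)) / (3900 − 1000) m
  = 6.38°C / 2.9 km = 2.2°C/km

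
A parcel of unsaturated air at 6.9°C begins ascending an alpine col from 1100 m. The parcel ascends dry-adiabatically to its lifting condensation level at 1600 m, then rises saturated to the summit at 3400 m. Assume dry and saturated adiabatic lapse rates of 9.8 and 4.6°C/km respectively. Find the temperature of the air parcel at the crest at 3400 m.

-6.28°C

Dry to 1600 m: -9.8 × 0.5 km = -4.9°C, so T = 2°C.
Saturated to 3400 m: -4.6 × 1.8 km = -8.28°C, so T = -6.28°C.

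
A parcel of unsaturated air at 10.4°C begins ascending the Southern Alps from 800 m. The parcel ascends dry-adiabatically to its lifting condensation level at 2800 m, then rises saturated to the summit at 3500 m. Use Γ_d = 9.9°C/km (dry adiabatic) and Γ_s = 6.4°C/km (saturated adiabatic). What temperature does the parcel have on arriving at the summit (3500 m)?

-13.88°C

800–2800 m, dry: Δz = 2 km ⇒ ΔT = -19.8°C; T = -9.4°C
2800–3500 m, saturated: Δz = 0.7 km ⇒ ΔT = -4.48°C; T = -13.88°C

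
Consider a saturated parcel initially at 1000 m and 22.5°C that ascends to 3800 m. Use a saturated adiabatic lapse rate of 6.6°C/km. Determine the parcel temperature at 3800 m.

4.02°C

1000 → 3800 m (saturated adiabatic, 6.6°C/km): ΔT = -6.6 × 2.8 = -18.48°C → T = 4.02°C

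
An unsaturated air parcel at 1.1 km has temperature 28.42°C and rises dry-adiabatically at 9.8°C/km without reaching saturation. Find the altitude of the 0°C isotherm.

4 km

Height above start = (28.42 − 0) / 9.8 = 2.9 km
Altitude = 1100 m + 2900 m = 4000 m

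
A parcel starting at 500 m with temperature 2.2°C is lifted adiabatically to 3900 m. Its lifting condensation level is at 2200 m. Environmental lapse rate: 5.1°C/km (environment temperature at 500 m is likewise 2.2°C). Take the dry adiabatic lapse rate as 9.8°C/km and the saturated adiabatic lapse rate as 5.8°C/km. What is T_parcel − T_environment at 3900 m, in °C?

-9.18°C (parcel cooler than environment)

Parcel:
  500 → 2200 m (dry, 9.8°C/km): ΔT = -9.8 × 1.7 = -16.66°C → T = -14.46°C
  2200 → 3900 m (saturated, 5.8°C/km): ΔT = -5.8 × 1.7 = -9.86°C → T = -24.32°C
Environment:
  500 → 3900 m (environment, 5.1°C/km): ΔT = -5.1 × 3.4 = -17.34°C → T = -15.14°C
T_parcel − T_env = -24.32 − (-15.14) = -9.18°C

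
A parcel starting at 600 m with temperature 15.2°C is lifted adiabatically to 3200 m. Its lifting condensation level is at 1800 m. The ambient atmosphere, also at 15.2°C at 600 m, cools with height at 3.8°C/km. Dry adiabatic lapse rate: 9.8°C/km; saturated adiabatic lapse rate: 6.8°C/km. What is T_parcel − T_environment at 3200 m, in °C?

-11.4°C (parcel cooler than environment)

Parcel:
  Dry to 1800 m: -9.8 × 1.2 km = -11.76°C, so T = 3.44°C.
  Saturated to 3200 m: -6.8 × 1.4 km = -9.52°C, so T = -6.08°C.
Environment:
  Environment to 3200 m: -3.8 × 2.6 km = -9.88°C, so T = 5.32°C.
T_parcel − T_env = -6.08 − 5.32 = -11.4°C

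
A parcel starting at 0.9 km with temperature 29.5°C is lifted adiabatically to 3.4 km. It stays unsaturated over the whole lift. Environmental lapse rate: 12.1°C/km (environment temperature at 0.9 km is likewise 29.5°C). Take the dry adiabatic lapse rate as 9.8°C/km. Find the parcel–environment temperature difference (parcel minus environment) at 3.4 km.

Parcel:
  Dry to 3400 m: -9.8 × 2.5 km = -24.5°C, so T = 5°C.
Environment:
  Environment to 3400 m: -12.1 × 2.5 km = -30.25°C, so T = -0.75°C.
T_parcel − T_env = 5 − (-0.75) = +5.75°C

+5.75°C (parcel warmer than environment)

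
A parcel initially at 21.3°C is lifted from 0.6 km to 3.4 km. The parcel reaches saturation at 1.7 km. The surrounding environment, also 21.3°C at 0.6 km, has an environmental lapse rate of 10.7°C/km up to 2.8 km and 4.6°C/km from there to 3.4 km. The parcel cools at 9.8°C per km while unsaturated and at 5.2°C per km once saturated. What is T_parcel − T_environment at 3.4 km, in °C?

+6.68°C (parcel warmer than environment)

Parcel:
  From 600 m to 1700 m (dry): cools by 9.8 × 1.1 = 10.78°C, giving 10.52°C.
  From 1700 m to 3400 m (saturated): cools by 5.2 × 1.7 = 8.84°C, giving 1.68°C.
Environment:
  From 600 m to 2800 m (environment, lower layer): cools by 10.7 × 2.2 = 23.54°C, giving -2.24°C.
  From 2800 m to 3400 m (environment, upper layer): cools by 4.6 × 0.6 = 2.76°C, giving -5°C.
T_parcel − T_env = 1.68 − (-5) = +6.68°C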